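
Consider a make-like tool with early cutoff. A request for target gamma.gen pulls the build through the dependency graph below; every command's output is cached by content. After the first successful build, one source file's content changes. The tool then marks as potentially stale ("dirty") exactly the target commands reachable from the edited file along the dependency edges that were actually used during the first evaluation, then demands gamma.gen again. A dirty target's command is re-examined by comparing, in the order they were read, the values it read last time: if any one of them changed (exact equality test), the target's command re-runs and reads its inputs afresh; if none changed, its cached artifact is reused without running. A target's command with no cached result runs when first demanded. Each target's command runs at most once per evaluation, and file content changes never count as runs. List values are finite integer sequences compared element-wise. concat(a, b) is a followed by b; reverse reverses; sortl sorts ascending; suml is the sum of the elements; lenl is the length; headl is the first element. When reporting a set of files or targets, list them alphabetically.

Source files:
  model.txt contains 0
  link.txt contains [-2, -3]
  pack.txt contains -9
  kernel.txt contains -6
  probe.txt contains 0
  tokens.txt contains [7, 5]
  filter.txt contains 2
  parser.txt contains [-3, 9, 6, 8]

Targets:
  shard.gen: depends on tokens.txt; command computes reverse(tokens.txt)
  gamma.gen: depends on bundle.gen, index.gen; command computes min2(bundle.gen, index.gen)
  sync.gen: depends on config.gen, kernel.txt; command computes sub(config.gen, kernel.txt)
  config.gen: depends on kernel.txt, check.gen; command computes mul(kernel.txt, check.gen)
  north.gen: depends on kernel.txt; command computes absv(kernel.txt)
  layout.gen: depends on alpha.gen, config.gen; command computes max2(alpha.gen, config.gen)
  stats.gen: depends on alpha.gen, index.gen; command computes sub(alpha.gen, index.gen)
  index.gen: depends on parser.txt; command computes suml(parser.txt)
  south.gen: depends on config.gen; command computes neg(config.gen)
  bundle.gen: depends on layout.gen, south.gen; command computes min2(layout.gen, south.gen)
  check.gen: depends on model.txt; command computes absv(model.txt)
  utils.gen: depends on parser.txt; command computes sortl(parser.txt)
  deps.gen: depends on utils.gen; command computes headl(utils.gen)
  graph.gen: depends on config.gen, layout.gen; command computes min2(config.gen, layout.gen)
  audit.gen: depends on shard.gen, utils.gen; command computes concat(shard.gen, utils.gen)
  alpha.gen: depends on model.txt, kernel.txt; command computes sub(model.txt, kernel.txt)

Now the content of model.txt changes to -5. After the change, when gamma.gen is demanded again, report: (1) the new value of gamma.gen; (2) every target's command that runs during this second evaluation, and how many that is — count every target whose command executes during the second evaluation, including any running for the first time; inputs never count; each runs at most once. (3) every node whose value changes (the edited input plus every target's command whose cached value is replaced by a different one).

First demand of the output computes:
  alpha.gen = sub(0, -6) = 6
  check.gen = absv(0) = 0
  config.gen = mul(-6, 0) = 0
  index.gen = suml([-3, 9, 6, 8]) = 20
  layout.gen = max2(6, 0) = 6
  south.gen = neg(0) = 0
  bundle.gen = min2(6, 0) = 0
  gamma.gen = min2(0, 20) = 0

After the edit, cleaning proceeds:
  alpha.gen: a read changed (model.txt 0->-5) — executes, giving 1.
  check.gen: a read changed (model.txt 0->-5) — executes, giving 5.
  config.gen: a read changed (check.gen 0->5) — executes, giving -30.
  layout.gen: a read changed (alpha.gen 6->1; config.gen 0->-30) — executes, giving 1.
  south.gen: a read changed (config.gen 0->-30) — executes, giving 30.
  bundle.gen: a read changed (layout.gen 6->1; south.gen 0->30) — executes, giving 1.
  gamma.gen: a read changed (bundle.gen 0->1) — executes, giving 1.

Demanding gamma.gen again yields 1.
7 target commands run: alpha.gen, bundle.gen, check.gen, config.gen, gamma.gen, layout.gen, south.gen.
The nodes whose values change: alpha.gen, bundle.gen, check.gen, config.gen, gamma.gen, layout.gen, model.txt, south.gen.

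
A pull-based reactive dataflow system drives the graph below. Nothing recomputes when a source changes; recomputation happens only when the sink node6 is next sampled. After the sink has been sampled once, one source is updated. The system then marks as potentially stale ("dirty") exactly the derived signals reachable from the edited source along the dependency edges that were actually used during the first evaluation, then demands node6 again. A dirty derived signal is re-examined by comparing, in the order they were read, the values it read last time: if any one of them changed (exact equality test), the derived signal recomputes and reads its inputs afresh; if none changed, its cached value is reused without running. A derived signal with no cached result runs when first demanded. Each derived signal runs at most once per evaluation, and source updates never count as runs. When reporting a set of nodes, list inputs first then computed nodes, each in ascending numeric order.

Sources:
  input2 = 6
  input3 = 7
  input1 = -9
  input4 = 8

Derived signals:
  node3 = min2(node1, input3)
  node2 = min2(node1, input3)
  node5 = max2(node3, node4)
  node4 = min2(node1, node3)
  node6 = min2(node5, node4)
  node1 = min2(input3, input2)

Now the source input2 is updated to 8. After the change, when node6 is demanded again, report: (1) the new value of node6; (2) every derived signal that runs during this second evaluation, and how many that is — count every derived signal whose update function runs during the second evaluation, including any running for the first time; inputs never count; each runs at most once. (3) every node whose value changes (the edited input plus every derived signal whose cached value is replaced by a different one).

New value of node6: 7.
Derived signals that run: node1, node3, node4, node5, node6 — 5 in total.
Values that change: input2, node1, node3, node4, node5, node6.

First evaluation (everything demanded from the output):
  node1 = min2(7, 6) = 6
  node3 = min2(6, 7) = 6
  node4 = min2(6, 6) = 6
  node5 = max2(6, 6) = 6
  node6 = min2(6, 6) = 6

Propagation after the edit:
  node1: runs — input2 6->8; result 7.
  node3: runs — node1 6->7; result 7.
  node4: runs — node1 6->7; node3 6->7; result 7.
  node5: runs — node3 6->7; node4 6->7; result 7.
  node6: runs — node5 6->7; node4 6->7; result 7.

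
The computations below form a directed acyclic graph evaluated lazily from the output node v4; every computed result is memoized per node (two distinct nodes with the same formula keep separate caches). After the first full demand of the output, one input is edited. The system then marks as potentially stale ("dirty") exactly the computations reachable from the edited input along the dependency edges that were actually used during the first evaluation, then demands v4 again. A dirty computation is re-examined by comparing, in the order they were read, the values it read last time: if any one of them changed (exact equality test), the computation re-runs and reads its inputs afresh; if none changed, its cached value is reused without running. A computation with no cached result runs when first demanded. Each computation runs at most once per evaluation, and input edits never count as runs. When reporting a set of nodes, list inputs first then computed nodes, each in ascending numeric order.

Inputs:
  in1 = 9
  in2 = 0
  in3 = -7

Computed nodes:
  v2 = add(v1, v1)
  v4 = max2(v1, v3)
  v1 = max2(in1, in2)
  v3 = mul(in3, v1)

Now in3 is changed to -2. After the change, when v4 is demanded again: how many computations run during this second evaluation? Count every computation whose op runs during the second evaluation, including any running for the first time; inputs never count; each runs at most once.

First demand of the output computes:
  v1 = max2(9, 0) = 9
  v3 = mul(-7, 9) = -63
  v4 = max2(9, -63) = 9

After the edit, cleaning proceeds:
  v3: a read changed (in3 -7->-2) — executes, giving -18.
  v4: a read changed (v3 -63->-18) — executes, giving 9 — identical to its old value.

2 computations run: v3, v4.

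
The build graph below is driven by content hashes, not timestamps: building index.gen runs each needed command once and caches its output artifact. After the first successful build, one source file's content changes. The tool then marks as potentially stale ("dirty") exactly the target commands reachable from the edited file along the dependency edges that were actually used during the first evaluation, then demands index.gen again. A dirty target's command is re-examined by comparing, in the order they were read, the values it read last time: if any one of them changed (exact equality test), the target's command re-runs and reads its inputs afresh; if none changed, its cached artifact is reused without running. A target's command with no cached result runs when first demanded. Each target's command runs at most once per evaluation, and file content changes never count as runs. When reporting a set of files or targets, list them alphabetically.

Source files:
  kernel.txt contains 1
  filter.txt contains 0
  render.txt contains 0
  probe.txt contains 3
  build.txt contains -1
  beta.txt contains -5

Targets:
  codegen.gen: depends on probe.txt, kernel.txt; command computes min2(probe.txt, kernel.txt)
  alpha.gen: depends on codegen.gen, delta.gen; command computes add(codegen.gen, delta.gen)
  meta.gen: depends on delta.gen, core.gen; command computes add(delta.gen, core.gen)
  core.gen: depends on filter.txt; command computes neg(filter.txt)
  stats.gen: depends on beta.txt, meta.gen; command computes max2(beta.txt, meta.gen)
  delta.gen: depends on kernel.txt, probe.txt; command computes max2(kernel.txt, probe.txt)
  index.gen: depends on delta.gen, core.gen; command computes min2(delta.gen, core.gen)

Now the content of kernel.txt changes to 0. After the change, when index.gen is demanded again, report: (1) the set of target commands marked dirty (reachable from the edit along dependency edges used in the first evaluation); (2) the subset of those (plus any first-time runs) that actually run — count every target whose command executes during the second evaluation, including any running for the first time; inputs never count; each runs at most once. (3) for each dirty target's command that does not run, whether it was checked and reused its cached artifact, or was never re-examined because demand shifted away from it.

Dirty set: delta.gen, index.gen.
Run set: delta.gen (1 run).
Re-examined without running (cache reused): index.gen.
The important point: delta.gen recomputes to an identical value, and the output ends up unchanged.

Initial pass — values computed on the first demand:
  core.gen = neg(0) = 0
  delta.gen = max2(1, 3) = 3
  index.gen = min2(3, 0) = 0

Second demand — change propagation:
  delta.gen: re-runs because kernel.txt 1->0; new result 3 (unchanged).
  index.gen: re-examined; everything it read last time is the same (delta.gen unchanged, core.gen unchanged) — cache 0 kept, no run.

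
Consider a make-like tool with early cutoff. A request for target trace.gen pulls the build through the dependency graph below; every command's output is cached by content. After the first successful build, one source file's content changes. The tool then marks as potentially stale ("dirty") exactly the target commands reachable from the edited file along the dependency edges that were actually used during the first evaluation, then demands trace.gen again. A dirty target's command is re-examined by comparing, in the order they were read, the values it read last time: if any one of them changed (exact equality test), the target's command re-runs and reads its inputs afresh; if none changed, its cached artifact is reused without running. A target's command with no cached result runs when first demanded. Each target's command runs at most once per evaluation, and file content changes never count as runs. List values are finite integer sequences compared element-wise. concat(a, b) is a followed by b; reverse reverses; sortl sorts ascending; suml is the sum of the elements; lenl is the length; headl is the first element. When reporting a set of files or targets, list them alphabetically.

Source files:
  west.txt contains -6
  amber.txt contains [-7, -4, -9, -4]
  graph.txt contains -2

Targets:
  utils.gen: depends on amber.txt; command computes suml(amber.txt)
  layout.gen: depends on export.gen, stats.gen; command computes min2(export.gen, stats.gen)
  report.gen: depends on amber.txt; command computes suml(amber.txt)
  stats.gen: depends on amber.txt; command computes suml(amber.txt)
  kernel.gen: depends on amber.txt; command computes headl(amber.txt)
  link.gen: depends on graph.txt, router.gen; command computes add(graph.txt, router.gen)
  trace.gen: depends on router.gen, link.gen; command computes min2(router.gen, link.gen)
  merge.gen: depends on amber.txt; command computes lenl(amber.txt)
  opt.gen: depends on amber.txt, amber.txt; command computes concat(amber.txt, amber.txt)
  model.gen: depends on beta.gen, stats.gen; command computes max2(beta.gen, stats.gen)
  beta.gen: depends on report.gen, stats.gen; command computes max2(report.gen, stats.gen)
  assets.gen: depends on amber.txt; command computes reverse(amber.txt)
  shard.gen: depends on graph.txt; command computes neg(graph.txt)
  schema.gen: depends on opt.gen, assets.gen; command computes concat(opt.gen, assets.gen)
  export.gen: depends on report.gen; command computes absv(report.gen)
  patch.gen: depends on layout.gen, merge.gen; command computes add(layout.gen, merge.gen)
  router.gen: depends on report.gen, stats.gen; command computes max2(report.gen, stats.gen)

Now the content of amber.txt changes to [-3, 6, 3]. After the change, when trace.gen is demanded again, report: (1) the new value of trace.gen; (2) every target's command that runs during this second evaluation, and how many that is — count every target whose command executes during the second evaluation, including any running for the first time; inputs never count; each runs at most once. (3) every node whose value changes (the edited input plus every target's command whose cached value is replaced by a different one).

First demand of the output computes:
  report.gen = suml([-7, -4, -9, -4]) = -24
  stats.gen = suml([-7, -4, -9, -4]) = -24
  router.gen = max2(-24, -24) = -24
  link.gen = add(-2, -24) = -26
  trace.gen = min2(-24, -26) = -26

After the edit, cleaning proceeds:
  report.gen: a read changed (amber.txt [-7, -4, -9, -4]->[-3, 6, 3]) — executes, giving 6.
  stats.gen: a read changed (amber.txt [-7, -4, -9, -4]->[-3, 6, 3]) — executes, giving 6.
  router.gen: a read changed (report.gen -24->6; stats.gen -24->6) — executes, giving 6.
  link.gen: a read changed (router.gen -24->6) — executes, giving 4.
  trace.gen: a read changed (router.gen -24->6; link.gen -26->4) — executes, giving 4.

Demanding trace.gen again yields 4.
5 target commands run: link.gen, report.gen, router.gen, stats.gen, trace.gen.
The nodes whose values change: amber.txt, link.gen, report.gen, router.gen, stats.gen, trace.gen.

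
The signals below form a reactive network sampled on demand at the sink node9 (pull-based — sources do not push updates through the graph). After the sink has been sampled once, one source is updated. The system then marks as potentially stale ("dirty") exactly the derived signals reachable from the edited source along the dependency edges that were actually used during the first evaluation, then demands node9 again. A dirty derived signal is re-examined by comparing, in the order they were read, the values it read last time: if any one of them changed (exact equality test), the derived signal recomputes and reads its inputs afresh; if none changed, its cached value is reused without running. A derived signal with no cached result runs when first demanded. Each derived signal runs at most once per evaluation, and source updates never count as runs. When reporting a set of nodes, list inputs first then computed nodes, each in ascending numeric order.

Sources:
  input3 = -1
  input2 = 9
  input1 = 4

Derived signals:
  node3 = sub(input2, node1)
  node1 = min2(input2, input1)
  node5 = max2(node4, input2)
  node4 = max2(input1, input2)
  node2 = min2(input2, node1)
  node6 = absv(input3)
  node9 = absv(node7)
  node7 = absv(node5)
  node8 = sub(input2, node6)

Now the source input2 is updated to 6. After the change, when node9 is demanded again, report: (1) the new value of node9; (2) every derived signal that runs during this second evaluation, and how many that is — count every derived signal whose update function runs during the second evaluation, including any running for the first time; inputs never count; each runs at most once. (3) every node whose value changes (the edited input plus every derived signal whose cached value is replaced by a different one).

Initial pass — values computed on the first demand:
  node4 = max2(4, 9) = 9
  node5 = max2(9, 9) = 9
  node7 = absv(9) = 9
  node9 = absv(9) = 9

Second demand — change propagation:
  node4: re-runs because input2 9->6; new result 6.
  node5: re-runs because node4 9->6; input2 9->6; new result 6.
  node7: re-runs because node5 9->6; new result 6.
  node9: re-runs because node7 9->6; new result 6.

node9 now evaluates to 6.
Run set: node4, node5, node7, node9 (4 run).
Changed values: input2, node4, node5, node7, node9.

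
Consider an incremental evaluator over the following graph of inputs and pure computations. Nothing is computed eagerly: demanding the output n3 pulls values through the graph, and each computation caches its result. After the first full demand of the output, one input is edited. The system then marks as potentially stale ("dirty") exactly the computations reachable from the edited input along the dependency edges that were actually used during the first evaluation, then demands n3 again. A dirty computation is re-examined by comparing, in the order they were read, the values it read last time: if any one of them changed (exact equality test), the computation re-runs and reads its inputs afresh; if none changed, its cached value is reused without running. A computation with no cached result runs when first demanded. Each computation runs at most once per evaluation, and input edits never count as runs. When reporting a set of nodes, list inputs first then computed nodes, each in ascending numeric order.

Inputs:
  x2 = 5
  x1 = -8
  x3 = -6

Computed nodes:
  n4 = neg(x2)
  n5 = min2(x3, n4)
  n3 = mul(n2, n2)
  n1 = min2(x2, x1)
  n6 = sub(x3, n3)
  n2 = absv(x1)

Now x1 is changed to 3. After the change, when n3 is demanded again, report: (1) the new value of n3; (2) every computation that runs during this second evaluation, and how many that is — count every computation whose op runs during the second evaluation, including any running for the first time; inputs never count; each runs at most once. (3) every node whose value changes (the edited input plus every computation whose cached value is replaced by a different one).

Initial pass — values computed on the first demand:
  n2 = absv(-8) = 8
  n3 = mul(8, 8) = 64

Second demand — change propagation:
  n2: re-runs because x1 -8->3; new result 3.
  n3: re-runs because n2 8->3; n2 8->3; new result 9.

n3 now evaluates to 9.
Run set: n2, n3 (2 run).
Changed values: x1, n2, n3.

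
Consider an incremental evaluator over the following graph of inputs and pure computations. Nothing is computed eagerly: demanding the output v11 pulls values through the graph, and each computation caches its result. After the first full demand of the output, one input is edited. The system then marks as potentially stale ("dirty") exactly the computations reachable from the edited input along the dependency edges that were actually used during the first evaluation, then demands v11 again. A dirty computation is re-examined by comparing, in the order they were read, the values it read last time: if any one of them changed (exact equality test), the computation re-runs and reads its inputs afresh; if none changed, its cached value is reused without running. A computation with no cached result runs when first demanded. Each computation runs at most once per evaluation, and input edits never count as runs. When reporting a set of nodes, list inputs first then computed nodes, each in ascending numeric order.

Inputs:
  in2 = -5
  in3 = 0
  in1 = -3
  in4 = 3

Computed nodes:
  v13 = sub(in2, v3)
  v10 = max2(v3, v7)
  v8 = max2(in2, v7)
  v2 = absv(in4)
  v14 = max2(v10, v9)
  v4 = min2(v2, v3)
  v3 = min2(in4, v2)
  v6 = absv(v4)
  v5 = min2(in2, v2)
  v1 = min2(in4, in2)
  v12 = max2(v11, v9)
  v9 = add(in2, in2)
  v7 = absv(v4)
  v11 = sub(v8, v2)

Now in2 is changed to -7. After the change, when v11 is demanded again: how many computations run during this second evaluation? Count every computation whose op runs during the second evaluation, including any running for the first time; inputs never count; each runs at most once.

Run set: v8 (1 run).
The important point: v8 recomputes to an identical value, and the output ends up unchanged.

Initial pass — values computed on the first demand:
  v2 = absv(3) = 3
  v3 = min2(3, 3) = 3
  v4 = min2(3, 3) = 3
  v7 = absv(3) = 3
  v8 = max2(-5, 3) = 3
  v11 = sub(3, 3) = 0

Second demand — change propagation:
  v8: re-runs because in2 -5->-7; new result 3 (unchanged).
  v11: re-examined; everything it read last time is the same (v8 unchanged, v2 unchanged) — cache 0 kept, no run.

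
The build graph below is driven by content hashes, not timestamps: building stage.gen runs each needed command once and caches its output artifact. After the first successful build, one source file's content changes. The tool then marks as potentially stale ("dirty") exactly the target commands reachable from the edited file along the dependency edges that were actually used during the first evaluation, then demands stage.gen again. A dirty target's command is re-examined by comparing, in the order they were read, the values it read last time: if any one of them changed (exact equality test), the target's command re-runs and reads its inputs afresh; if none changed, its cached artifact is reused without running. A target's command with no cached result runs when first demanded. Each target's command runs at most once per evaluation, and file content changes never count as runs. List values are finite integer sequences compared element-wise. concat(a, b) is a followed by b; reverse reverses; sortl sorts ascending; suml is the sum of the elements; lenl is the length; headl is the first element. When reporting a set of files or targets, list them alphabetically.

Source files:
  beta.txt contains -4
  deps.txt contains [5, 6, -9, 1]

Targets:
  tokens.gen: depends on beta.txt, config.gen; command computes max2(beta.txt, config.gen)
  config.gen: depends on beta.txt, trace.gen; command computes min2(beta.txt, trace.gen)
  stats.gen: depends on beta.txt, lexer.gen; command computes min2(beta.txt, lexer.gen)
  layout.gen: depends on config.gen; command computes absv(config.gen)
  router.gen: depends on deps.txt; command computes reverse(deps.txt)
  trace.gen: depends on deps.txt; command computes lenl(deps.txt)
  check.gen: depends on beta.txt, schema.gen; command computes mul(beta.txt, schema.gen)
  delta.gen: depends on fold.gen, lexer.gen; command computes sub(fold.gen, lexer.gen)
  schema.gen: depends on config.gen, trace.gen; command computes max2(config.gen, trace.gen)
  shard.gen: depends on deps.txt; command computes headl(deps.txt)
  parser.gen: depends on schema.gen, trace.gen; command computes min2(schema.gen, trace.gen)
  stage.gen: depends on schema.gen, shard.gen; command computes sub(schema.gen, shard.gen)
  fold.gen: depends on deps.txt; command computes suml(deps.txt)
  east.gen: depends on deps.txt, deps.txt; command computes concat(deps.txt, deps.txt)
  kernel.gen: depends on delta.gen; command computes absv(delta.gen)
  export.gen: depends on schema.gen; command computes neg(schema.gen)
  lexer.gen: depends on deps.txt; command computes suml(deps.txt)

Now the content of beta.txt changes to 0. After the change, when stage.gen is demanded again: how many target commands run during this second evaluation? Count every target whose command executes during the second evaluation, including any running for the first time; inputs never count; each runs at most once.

Initial pass — values computed on the first demand:
  shard.gen = headl([5, 6, -9, 1]) = 5
  trace.gen = lenl([5, 6, -9, 1]) = 4
  config.gen = min2(-4, 4) = -4
  schema.gen = max2(-4, 4) = 4
  stage.gen = sub(4, 5) = -1

Second demand — change propagation:
  config.gen: re-runs because beta.txt -4->0; new result 0.
  schema.gen: re-runs because config.gen -4->0; new result 4 (unchanged).
  stage.gen: re-examined; everything it read last time is the same (schema.gen unchanged, shard.gen unchanged) — cache -1 kept, no run.

The important point: schema.gen recomputes to an identical value, and the output ends up unchanged.

Run set: config.gen, schema.gen (2 run).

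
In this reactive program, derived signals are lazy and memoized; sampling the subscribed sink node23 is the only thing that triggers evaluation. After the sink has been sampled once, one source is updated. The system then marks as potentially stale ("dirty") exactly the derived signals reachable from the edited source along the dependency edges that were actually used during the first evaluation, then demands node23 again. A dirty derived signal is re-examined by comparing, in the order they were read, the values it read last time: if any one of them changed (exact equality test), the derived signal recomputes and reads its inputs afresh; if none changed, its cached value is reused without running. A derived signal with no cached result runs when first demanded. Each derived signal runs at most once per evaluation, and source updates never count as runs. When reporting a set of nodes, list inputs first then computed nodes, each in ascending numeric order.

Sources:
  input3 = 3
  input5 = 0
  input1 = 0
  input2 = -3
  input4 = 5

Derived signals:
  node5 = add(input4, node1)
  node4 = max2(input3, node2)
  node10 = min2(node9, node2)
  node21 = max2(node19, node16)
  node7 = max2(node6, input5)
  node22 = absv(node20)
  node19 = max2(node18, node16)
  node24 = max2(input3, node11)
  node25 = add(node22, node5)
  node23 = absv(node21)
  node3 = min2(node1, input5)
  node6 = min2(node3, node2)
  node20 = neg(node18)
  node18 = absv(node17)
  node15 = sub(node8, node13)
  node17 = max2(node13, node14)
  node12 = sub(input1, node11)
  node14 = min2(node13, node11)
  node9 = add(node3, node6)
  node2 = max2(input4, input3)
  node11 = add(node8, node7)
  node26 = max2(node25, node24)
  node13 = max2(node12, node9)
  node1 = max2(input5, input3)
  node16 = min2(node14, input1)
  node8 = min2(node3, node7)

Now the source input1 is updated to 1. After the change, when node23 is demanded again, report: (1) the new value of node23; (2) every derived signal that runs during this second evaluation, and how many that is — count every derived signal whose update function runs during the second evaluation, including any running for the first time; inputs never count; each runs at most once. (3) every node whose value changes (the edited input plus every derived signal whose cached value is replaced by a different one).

First demand of the output computes:
  node1 = max2(0, 3) = 3
  node2 = max2(5, 3) = 5
  node3 = min2(3, 0) = 0
  node6 = min2(0, 5) = 0
  node7 = max2(0, 0) = 0
  node8 = min2(0, 0) = 0
  node9 = add(0, 0) = 0
  node11 = add(0, 0) = 0
  node12 = sub(0, 0) = 0
  node13 = max2(0, 0) = 0
  node14 = min2(0, 0) = 0
  node16 = min2(0, 0) = 0
  node17 = max2(0, 0) = 0
  node18 = absv(0) = 0
  node19 = max2(0, 0) = 0
  node21 = max2(0, 0) = 0
  node23 = absv(0) = 0

After the edit, cleaning proceeds:
  node12: a read changed (input1 0->1) — executes, giving 1.
  node13: a read changed (node12 0->1) — executes, giving 1.
  node14: a read changed (node13 0->1) — executes, giving 0 — identical to its old value.
  node16: a read changed (input1 0->1) — executes, giving 0 — identical to its old value.
  node17: a read changed (node13 0->1) — executes, giving 1.
  node18: a read changed (node17 0->1) — executes, giving 1.
  node19: a read changed (node18 0->1) — executes, giving 1.
  node21: a read changed (node19 0->1) — executes, giving 1.
  node23: a read changed (node21 0->1) — executes, giving 1.

Demanding node23 again yields 1.
9 derived signals run: node12, node13, node14, node16, node17, node18, node19, node21, node23.
The nodes whose values change: input1, node12, node13, node17, node18, node19, node21, node23.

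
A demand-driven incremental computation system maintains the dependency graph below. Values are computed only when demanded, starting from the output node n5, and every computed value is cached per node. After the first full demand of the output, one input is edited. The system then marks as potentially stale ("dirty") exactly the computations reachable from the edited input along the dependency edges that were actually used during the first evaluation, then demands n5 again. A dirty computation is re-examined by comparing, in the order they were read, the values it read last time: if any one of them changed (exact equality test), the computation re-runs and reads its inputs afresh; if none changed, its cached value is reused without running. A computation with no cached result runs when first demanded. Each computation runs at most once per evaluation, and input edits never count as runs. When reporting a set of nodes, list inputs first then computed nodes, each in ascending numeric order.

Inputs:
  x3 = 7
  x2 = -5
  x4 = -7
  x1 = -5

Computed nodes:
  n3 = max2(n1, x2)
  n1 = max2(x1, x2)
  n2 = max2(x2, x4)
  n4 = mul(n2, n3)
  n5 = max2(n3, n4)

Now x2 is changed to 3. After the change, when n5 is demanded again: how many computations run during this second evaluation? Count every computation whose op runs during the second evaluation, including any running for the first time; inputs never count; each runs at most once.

First evaluation (everything demanded from the output):
  n1 = max2(-5, -5) = -5
  n2 = max2(-5, -7) = -5
  n3 = max2(-5, -5) = -5
  n4 = mul(-5, -5) = 25
  n5 = max2(-5, 25) = 25

Propagation after the edit:
  n1: runs — x2 -5->3; result 3.
  n2: runs — x2 -5->3; result 3.
  n3: runs — n1 -5->3; x2 -5->3; result 3.
  n4: runs — n2 -5->3; n3 -5->3; result 9.
  n5: runs — n3 -5->3; n4 25->9; result 9.

Computations that run: n1, n2, n3, n4, n5 — 5 in total.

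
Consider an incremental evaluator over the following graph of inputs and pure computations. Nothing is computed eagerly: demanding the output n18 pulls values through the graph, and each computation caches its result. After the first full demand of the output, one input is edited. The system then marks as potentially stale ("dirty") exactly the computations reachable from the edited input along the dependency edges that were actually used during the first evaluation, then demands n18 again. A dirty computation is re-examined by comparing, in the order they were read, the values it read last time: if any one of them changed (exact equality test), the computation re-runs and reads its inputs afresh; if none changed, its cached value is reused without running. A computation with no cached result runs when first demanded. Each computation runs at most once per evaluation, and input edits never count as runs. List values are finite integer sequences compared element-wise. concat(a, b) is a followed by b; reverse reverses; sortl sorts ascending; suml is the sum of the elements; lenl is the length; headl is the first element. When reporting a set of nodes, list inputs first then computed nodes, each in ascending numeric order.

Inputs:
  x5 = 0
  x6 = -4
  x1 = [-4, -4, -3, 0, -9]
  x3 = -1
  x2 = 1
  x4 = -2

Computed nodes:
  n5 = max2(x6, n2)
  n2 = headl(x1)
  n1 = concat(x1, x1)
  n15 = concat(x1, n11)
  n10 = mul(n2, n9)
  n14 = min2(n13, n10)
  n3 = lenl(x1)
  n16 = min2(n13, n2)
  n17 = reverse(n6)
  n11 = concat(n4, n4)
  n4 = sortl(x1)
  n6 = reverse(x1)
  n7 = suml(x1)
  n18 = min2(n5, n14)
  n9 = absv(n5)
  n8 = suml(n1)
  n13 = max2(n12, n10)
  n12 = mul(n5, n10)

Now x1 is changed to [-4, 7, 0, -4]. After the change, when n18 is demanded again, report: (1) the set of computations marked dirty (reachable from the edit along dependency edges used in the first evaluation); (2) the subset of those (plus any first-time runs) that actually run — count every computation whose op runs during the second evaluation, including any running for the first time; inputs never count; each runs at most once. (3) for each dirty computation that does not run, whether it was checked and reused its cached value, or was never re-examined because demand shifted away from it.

Initial pass — values computed on the first demand:
  n2 = headl([-4, -4, -3, 0, -9]) = -4
  n5 = max2(-4, -4) = -4
  n9 = absv(-4) = 4
  n10 = mul(-4, 4) = -16
  n12 = mul(-4, -16) = 64
  n13 = max2(64, -16) = 64
  n14 = min2(64, -16) = -16
  n18 = min2(-4, -16) = -16

Second demand — change propagation:
  n2: re-runs because x1 [-4, -4, -3, 0, -9]->[-4, 7, 0, -4]; new result -4 (unchanged).
  n5: re-examined; everything it read last time is the same (x6 unchanged, n2 unchanged) — cache -4 kept, no run.
  n9: re-examined; everything it read last time is the same (n5 unchanged) — cache 4 kept, no run.
  n10: re-examined; everything it read last time is the same (n2 unchanged, n9 unchanged) — cache -16 kept, no run.
  n12: re-examined; everything it read last time is the same (n5 unchanged, n10 unchanged) — cache 64 kept, no run.
  n13: re-examined; everything it read last time is the same (n12 unchanged, n10 unchanged) — cache 64 kept, no run.
  n14: re-examined; everything it read last time is the same (n13 unchanged, n10 unchanged) — cache -16 kept, no run.
  n18: re-examined; everything it read last time is the same (n5 unchanged, n14 unchanged) — cache -16 kept, no run.

The important point: n2 recomputes to an identical value, and the output ends up unchanged.

Dirty set: n2, n5, n9, n10, n12, n13, n14, n18.
Run set: n2 (1 run).
Re-examined without running (cache reused): n5, n9, n10, n12, n13, n14, n18.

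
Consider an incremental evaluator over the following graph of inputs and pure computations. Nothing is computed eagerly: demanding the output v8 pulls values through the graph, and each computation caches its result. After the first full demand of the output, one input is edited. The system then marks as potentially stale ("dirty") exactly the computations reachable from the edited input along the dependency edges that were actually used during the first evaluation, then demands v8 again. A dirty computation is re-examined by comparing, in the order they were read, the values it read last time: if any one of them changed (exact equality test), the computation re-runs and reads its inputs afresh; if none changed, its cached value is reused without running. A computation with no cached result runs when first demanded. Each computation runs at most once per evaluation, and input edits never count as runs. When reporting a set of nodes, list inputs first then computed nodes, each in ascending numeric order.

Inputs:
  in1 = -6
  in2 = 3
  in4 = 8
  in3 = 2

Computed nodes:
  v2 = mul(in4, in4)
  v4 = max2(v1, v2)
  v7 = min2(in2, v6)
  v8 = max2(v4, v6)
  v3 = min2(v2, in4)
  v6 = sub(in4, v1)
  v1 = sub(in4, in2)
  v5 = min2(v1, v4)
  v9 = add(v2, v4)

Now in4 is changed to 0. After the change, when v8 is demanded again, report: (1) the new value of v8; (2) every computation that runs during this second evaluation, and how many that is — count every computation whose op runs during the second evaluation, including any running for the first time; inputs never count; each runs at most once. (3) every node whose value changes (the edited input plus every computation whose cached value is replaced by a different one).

v8 now evaluates to 3.
Run set: v1, v2, v4, v6, v8 (5 run).
Changed values: in4, v1, v2, v4, v8.

Initial pass — values computed on the first demand:
  v1 = sub(8, 3) = 5
  v2 = mul(8, 8) = 64
  v4 = max2(5, 64) = 64
  v6 = sub(8, 5) = 3
  v8 = max2(64, 3) = 64

Second demand — change propagation:
  v1: re-runs because in4 8->0; new result -3.
  v2: re-runs because in4 8->0; in4 8->0; new result 0.
  v4: re-runs because v1 5->-3; v2 64->0; new result 0.
  v6: re-runs because in4 8->0; v1 5->-3; new result 3 (unchanged).
  v8: re-runs because v4 64->0; new result 3.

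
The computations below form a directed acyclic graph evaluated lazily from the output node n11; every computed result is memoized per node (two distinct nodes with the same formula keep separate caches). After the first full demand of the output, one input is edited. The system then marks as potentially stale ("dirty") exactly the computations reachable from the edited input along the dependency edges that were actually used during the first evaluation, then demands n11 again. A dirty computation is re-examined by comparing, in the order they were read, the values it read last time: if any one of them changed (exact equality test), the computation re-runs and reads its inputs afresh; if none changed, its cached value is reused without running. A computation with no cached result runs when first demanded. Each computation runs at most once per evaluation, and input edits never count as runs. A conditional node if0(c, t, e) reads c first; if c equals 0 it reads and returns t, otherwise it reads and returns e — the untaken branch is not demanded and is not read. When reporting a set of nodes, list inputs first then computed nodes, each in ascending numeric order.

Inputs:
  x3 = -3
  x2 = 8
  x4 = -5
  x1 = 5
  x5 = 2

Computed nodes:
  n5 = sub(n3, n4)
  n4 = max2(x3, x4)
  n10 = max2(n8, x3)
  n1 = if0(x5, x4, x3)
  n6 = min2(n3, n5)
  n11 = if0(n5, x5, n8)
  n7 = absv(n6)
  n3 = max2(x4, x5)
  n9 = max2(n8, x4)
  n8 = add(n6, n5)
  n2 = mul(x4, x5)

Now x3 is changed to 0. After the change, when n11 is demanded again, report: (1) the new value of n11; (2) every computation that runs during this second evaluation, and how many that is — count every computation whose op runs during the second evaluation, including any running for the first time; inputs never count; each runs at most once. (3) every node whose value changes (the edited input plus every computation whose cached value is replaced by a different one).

Demanding n11 again yields 4.
5 computations run: n4, n5, n6, n8, n11.
The nodes whose values change: x3, n4, n5, n8, n11.

First demand of the output computes:
  n3 = max2(-5, 2) = 2
  n4 = max2(-3, -5) = -3
  n5 = sub(2, -3) = 5
  n6 = min2(2, 5) = 2
  n8 = add(2, 5) = 7
  n11 = if0(n5=5 -> else branch n8) = 7

After the edit, cleaning proceeds:
  n4: a read changed (x3 -3->0) — executes, giving 0.
  n5: a read changed (n4 -3->0) — executes, giving 2.
  n6: a read changed (n5 5->2) — executes, giving 2 — identical to its old value.
  n8: a read changed (n5 5->2) — executes, giving 4.
  n11: a read changed (n5 5->2; n8 7->4) — executes, giving 4.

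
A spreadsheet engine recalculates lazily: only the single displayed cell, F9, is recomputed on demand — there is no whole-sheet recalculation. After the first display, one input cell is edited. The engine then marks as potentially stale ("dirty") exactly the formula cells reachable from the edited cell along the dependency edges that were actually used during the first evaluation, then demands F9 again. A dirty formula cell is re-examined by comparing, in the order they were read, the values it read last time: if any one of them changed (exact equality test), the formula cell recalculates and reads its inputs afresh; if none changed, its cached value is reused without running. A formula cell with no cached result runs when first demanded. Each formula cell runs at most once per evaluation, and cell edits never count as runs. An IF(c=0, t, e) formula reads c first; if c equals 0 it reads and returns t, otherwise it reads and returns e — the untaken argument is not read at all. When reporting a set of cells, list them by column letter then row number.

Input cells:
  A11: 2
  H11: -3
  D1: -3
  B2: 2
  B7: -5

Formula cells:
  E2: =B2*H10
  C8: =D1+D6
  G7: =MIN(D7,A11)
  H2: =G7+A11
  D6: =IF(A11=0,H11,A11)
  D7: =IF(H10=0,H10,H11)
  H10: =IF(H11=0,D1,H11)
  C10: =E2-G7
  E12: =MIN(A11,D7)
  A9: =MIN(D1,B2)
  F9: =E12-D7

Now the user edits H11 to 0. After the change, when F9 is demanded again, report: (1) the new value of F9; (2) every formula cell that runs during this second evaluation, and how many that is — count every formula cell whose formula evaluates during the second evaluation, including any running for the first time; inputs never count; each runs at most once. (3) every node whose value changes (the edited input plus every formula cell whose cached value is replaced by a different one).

First evaluation (everything demanded from the output):
  H10 = IF(H11=0: H11=-3 -> else branch H11) = -3
  D7 = IF(H10=0: H10=-3 -> else branch H11) = -3
  E12 = MIN(2, -3) = -3
  F9 = -3 - -3 = 0

Propagation after the edit:
  H10: runs — H11 -3->0; H11 -3->0; result -3 (same value as before).
  D7: runs — H11 -3->0; result 0.
  E12: runs — D7 -3->0; result 0.
  F9: runs — E12 -3->0; D7 -3->0; result 0 (same value as before).

New value of F9: 0.
Formula cells that run: D7, E12, F9, H10 — 4 in total.
Values that change: D7, E12, H11.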